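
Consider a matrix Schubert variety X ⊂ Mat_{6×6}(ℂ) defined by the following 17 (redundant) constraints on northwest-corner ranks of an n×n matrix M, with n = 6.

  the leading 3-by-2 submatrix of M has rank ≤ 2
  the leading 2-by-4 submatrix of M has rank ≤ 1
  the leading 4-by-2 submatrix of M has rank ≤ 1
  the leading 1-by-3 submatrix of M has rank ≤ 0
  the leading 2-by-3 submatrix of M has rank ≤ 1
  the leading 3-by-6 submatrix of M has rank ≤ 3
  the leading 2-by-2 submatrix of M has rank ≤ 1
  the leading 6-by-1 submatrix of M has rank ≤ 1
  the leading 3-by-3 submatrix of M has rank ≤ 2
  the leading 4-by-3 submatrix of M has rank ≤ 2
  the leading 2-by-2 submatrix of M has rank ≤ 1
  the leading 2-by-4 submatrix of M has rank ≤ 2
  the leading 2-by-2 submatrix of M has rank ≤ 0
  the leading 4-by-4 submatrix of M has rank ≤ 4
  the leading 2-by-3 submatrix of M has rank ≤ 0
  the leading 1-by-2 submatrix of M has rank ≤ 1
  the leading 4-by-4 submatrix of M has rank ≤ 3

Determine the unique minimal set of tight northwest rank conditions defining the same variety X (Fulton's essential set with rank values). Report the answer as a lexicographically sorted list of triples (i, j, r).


Rank table r_w(6×6) implied by the 17 constraints:

  R[1]: 0 0 0 1 1 1
  R[2]: 0 0 0 1 2 2
  R[3]: 1 1 1 2 3 3
  R[4]: 1 1 2 3 4 4
  R[5]: 1 2 3 4 5 5
  R[6]: 1 2 3 4 5 6

giving w = (4, 5, 1, 3, 2, 6) via Δ²R.

2 SE-corners of the 7-cell Rothe diagram give Ess(w):

[(2, 3, 0), (4, 2, 1)]


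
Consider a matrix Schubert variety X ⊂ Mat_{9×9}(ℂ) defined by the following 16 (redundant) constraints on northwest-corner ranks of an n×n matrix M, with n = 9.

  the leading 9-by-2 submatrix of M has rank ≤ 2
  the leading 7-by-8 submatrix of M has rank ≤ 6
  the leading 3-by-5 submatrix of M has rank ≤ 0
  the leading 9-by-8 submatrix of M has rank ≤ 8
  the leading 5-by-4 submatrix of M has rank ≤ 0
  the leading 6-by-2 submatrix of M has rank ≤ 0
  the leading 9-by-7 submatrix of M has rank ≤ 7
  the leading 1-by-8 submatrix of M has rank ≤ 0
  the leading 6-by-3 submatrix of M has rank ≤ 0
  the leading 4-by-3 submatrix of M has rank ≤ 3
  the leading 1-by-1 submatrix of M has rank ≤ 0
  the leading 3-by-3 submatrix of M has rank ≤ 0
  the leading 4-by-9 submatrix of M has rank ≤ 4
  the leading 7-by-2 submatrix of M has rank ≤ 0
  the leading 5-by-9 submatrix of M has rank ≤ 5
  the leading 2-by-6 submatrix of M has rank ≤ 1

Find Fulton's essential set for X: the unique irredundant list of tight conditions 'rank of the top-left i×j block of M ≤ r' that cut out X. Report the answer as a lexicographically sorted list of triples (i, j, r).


Rank table r_w(9×9) implied by the 16 constraints:

  R[1]: 0 0 0 0 0 0 0 0 1
  R[2]: 0 0 0 0 0 1 1 1 2
  R[3]: 0 0 0 0 0 1 2 2 3
  R[4]: 0 0 0 0 1 2 3 3 4
  R[5]: 0 0 0 0 1 2 3 4 5
  R[6]: 0 0 0 1 2 3 4 5 6
  R[7]: 0 0 1 2 3 4 5 6 7
  R[8]: 1 1 2 3 4 5 6 7 8
  R[9]: 1 2 3 4 5 6 7 8 9

second differences of R give the permutation w = (9, 6, 7, 5, 8, 4, 3, 1, 2).

D(w) has 31 cells with 5 SE-corners; essential set:

[(1, 8, 0), (3, 5, 0), (5, 4, 0), (6, 3, 0), (7, 2, 0)]


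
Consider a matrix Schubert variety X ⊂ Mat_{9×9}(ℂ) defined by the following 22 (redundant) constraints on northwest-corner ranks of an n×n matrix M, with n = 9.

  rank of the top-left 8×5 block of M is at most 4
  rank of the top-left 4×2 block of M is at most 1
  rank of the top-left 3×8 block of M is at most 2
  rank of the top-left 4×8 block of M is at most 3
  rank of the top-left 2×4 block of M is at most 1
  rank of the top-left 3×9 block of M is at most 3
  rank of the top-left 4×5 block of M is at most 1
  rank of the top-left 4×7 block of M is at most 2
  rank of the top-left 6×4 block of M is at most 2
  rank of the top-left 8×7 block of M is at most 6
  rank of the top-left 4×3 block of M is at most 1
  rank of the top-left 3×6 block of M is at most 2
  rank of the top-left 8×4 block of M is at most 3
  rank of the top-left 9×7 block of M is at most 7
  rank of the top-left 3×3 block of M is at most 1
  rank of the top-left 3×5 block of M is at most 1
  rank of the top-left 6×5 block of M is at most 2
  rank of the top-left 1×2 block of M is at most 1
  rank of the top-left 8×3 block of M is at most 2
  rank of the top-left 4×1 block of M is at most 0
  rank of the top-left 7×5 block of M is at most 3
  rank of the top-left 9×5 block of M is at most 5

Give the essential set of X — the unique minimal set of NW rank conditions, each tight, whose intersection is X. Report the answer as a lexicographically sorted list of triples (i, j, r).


The tightest implied rank at each (i,j), from the 22 conditions:

  0, 1, 1, 1, 1, 1, 1, 1, 1
  0, 1, 1, 1, 1, 2, 2, 2, 2
  0, 1, 1, 1, 1, 2, 2, 2, 3
  0, 1, 1, 1, 1, 2, 2, 3, 4
  1, 2, 2, 2, 2, 3, 3, 4, 5
  1, 2, 2, 2, 2, 3, 4, 5, 6
  1, 2, 2, 3, 3, 4, 5, 6, 7
  1, 2, 2, 3, 4, 5, 6, 7, 8
  1, 2, 3, 4, 5, 6, 7, 8, 9

reading off 1-entries of Δ²R: w = (2, 6, 9, 8, 1, 7, 4, 5, 3).

D(w) has 21 cells with 6 SE-corners; essential set:

[(3, 8, 2), (4, 1, 0), (4, 5, 1), (4, 7, 2), (6, 5, 2), (8, 3, 2)]


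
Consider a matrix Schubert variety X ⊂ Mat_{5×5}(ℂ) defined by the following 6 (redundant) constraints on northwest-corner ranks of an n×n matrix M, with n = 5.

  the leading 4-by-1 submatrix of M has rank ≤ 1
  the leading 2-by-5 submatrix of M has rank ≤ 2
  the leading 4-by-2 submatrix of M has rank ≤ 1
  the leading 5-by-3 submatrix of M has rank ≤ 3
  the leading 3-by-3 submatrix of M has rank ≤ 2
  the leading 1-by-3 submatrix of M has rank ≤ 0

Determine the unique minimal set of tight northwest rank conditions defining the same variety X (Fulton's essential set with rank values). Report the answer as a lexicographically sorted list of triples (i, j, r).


The tightest implied rank at each (i,j), from the 6 conditions:

  R[1]: 0 0 0 1 1
  R[2]: 1 1 1 2 2
  R[3]: 1 1 2 3 3
  R[4]: 1 1 2 3 4
  R[5]: 1 2 3 4 5

hence w(1..5) = (4, 1, 3, 5, 2).

2 SE-corners of the 5-cell Rothe diagram give Ess(w):

[(1, 3, 0), (4, 2, 1)]


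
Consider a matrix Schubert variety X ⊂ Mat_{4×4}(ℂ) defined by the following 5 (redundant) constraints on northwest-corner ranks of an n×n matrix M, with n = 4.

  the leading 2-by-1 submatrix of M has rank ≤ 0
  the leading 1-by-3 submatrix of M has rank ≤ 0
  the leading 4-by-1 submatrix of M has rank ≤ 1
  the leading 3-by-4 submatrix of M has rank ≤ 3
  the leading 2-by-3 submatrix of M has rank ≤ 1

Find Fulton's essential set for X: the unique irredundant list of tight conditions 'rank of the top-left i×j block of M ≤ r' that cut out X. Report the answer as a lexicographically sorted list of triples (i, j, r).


Computing R[i][j] = min implied NW-rank bound (n=4, 5 conditions):

  row 1: 0  0  0  1
  row 2: 0  1  1  2
  row 3: 1  2  2  3
  row 4: 1  2  3  4

giving w = (4, 2, 1, 3) via Δ²R.

Fulton essential set (2 of the 4 Rothe cells):

[(1, 3, 0), (2, 1, 0)]


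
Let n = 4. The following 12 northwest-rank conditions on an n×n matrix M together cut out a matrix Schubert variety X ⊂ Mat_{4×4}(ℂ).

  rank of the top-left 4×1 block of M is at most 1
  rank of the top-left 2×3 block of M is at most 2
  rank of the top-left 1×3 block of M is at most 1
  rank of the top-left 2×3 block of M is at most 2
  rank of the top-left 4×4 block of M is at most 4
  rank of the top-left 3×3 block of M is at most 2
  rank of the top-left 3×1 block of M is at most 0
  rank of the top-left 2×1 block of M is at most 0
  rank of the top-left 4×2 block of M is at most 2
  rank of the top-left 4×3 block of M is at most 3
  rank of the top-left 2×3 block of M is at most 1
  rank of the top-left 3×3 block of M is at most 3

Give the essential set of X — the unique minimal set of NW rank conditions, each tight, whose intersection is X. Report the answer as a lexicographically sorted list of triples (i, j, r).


Recovering R(i,j) via the rank-extension bound from the 12 conditions:

  row 1: 0 | 1 | 1 | 1
  row 2: 0 | 1 | 1 | 2
  row 3: 0 | 1 | 2 | 3
  row 4: 1 | 2 | 3 | 4

second differences of R give the permutation w = (2, 4, 3, 1).

Rothe diagram D(w) (4 cells), 2 SE-corners (essential conditions):

[(2, 3, 1), (3, 1, 0)]


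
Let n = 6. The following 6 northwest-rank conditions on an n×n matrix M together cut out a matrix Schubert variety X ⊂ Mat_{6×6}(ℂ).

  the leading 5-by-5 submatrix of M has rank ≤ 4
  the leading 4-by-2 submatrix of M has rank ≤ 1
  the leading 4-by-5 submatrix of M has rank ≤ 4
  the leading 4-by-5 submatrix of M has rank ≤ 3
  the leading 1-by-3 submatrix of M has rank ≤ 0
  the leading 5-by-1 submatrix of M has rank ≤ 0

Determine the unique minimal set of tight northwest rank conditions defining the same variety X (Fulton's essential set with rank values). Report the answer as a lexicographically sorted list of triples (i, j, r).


The tightest implied rank at each (i,j), from the 6 conditions:

  row 1: 0 0 0 1 1 1
  row 2: 0 1 1 2 2 2
  row 3: 0 1 2 3 3 3
  row 4: 0 1 2 3 3 4
  row 5: 0 1 2 3 4 5
  row 6: 1 2 3 4 5 6

so w = (4, 2, 3, 6, 5, 1).

ℓ(w)=8; the 3 essential cells (i,j,r):

[(1, 3, 0), (4, 5, 3), (5, 1, 0)]


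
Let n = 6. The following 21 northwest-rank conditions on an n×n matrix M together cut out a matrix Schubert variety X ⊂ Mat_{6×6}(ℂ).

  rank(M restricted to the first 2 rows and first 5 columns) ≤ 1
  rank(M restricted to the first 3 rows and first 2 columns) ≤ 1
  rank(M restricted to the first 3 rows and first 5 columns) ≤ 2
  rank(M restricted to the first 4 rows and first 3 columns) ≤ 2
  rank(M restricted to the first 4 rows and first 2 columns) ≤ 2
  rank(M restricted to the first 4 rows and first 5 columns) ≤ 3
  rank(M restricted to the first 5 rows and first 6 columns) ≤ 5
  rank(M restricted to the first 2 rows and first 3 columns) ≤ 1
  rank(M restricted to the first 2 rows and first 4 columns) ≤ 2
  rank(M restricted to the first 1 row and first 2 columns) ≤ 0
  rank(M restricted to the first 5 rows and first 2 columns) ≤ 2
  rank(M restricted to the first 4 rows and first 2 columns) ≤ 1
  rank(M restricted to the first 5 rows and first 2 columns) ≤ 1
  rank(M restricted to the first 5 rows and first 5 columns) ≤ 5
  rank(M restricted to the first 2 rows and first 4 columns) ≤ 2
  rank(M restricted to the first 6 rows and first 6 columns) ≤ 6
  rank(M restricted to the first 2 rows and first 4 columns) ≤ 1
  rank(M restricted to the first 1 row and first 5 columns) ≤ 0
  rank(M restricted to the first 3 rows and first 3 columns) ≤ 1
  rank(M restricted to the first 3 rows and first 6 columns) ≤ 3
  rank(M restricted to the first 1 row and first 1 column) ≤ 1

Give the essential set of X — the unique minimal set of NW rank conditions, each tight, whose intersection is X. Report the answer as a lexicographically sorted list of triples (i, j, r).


Recovering R(i,j) via the rank-extension bound from the 21 conditions:

  R[1]: 0 | 0 | 0 | 0 | 0 | 1
  R[2]: 1 | 1 | 1 | 1 | 1 | 2
  R[3]: 1 | 1 | 1 | 2 | 2 | 3
  R[4]: 1 | 1 | 2 | 3 | 3 | 4
  R[5]: 1 | 1 | 2 | 3 | 4 | 5
  R[6]: 1 | 2 | 3 | 4 | 5 | 6

giving w = (6, 1, 4, 3, 5, 2) via Δ²R.

D(w) has 9 cells with 3 SE-corners; essential set:

[(1, 5, 0), (3, 3, 1), (5, 2, 1)]


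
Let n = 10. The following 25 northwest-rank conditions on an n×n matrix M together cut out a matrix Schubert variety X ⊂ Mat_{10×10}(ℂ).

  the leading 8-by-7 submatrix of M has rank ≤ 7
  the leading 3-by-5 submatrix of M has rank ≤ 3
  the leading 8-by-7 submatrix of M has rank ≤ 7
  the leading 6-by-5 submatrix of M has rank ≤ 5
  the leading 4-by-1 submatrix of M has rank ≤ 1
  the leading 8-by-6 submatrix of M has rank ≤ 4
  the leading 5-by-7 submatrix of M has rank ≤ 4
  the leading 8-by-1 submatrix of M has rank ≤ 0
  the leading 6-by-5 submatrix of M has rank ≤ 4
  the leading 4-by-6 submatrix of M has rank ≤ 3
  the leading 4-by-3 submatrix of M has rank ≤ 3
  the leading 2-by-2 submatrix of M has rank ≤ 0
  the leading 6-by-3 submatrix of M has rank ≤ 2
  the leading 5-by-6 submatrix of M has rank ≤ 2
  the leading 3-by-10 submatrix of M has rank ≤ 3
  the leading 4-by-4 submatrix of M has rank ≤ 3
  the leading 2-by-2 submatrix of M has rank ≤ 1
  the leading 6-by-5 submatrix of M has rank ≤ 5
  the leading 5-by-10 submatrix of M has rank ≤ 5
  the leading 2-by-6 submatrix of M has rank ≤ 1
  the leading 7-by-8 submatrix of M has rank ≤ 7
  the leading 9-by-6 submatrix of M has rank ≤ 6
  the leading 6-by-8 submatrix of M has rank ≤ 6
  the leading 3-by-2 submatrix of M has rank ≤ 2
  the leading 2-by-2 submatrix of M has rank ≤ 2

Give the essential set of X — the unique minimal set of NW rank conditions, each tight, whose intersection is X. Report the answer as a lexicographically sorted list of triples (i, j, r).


Propagating the 25 rank bounds to every northwest block:

  i=1: 0, 0, 1, 1, 1, 1, 1, 1, 1, 1
  i=2: 0, 0, 1, 1, 1, 1, 2, 2, 2, 2
  i=3: 0, 1, 2, 2, 2, 2, 3, 3, 3, 3
  i=4: 0, 1, 2, 2, 2, 2, 3, 4, 4, 4
  i=5: 0, 1, 2, 2, 2, 2, 3, 4, 5, 5
  i=6: 0, 1, 2, 3, 3, 3, 4, 5, 6, 6
  i=7: 0, 1, 2, 3, 4, 4, 5, 6, 7, 7
  i=8: 0, 1, 2, 3, 4, 4, 5, 6, 7, 8
  i=9: 1, 2, 3, 4, 5, 5, 6, 7, 8, 9
  i=10: 1, 2, 3, 4, 5, 6, 7, 8, 9, 10

reading off 1-entries of Δ²R: w = (3, 7, 2, 8, 9, 4, 5, 10, 1, 6).

ℓ(w)=20; the 5 essential cells (i,j,r):

[(2, 2, 0), (2, 6, 1), (5, 6, 2), (8, 1, 0), (8, 6, 4)]


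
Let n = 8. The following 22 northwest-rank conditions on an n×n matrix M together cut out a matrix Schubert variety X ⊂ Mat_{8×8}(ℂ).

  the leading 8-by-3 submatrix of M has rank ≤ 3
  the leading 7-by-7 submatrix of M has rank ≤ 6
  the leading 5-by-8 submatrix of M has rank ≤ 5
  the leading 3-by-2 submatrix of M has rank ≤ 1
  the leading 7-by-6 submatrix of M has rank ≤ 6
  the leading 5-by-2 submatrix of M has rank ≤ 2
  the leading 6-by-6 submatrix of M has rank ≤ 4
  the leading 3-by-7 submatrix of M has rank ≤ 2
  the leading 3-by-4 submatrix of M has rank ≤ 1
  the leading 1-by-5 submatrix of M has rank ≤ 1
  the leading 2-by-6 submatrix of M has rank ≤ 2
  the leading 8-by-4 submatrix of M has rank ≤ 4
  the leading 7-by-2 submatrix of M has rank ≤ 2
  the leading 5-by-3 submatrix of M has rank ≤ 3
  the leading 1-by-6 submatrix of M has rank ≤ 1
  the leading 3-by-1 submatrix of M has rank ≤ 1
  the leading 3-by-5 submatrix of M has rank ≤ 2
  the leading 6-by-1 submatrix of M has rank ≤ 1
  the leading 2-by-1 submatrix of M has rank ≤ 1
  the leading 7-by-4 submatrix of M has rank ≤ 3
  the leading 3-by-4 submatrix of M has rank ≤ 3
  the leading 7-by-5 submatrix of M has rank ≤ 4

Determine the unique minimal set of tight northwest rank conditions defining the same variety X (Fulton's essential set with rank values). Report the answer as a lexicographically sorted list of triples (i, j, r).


Recovering R(i,j) via the rank-extension bound from the 22 conditions:

  R[1]: 1 1 1 1 1 1 1 1
  R[2]: 1 1 1 1 2 2 2 2
  R[3]: 1 1 1 1 2 2 2 3
  R[4]: 1 2 2 2 3 3 3 4
  R[5]: 1 2 3 3 4 4 4 5
  R[6]: 1 2 3 3 4 4 5 6
  R[7]: 1 2 3 3 4 5 6 7
  R[8]: 1 2 3 4 5 6 7 8

the unique w with this rank table is (1, 5, 8, 2, 3, 7, 6, 4).

4 SE-corners of the 11-cell Rothe diagram give Ess(w):

[(3, 4, 1), (3, 7, 2), (6, 6, 4), (7, 4, 3)]


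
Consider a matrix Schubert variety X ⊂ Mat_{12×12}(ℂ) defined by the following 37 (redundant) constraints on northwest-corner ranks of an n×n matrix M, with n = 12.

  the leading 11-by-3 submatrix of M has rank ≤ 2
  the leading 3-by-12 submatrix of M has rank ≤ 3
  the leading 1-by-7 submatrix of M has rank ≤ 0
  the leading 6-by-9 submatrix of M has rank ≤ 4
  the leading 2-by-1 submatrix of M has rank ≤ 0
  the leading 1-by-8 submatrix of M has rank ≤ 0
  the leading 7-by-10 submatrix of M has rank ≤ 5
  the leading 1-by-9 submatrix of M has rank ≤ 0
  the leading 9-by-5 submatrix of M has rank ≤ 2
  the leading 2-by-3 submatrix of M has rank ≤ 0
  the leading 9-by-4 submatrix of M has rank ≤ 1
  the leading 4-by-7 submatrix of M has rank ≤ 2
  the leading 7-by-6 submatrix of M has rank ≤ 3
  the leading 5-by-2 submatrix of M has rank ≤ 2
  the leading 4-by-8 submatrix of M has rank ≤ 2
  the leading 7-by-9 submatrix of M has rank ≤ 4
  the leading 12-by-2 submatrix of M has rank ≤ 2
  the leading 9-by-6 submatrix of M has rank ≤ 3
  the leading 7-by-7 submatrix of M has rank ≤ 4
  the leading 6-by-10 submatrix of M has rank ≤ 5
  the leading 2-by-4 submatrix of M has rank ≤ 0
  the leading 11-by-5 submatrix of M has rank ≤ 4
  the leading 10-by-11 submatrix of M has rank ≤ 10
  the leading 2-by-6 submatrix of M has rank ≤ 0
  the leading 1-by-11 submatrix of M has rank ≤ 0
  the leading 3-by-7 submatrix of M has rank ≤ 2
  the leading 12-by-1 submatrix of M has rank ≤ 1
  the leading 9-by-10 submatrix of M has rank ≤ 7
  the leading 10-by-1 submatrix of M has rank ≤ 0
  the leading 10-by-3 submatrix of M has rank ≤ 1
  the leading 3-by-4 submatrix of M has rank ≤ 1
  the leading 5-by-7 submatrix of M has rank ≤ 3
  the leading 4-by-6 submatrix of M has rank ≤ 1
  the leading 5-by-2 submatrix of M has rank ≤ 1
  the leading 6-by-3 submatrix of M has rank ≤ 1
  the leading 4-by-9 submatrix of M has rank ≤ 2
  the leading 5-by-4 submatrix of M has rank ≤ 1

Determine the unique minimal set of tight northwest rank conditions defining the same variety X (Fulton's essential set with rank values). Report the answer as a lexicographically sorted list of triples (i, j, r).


Rank table r_w(12×12) implied by the 37 constraints:

  i=1: 0  0  0  0  0  0  0  0  0  0  0  1
  i=2: 0  0  0  0  0  0  1  1  1  1  1  2
  i=3: 0  1  1  1  1  1  2  2  2  2  2  3
  i=4: 0  1  1  1  1  1  2  2  2  3  3  4
  i=5: 0  1  1  1  2  2  3  3  3  4  4  5
  i=6: 0  1  1  1  2  3  4  4  4  5  5  6
  i=7: 0  1  1  1  2  3  4  4  4  5  6  7
  i=8: 0  1  1  1  2  3  4  5  5  6  7  8
  i=9: 0  1  1  1  2  3  4  5  6  7  8  9
  i=10: 0  1  1  2  3  4  5  6  7  8  9  10
  i=11: 1  2  2  3  4  5  6  7  8  9  10  11
  i=12: 1  2  3  4  5  6  7  8  9  10  11  12

second differences of R give the permutation w = (12, 7, 2, 10, 5, 6, 11, 8, 9, 4, 1, 3).

D(w) has 44 cells with 8 SE-corners; essential set:

[(1, 11, 0), (2, 6, 0), (4, 6, 1), (4, 9, 2), (7, 9, 4), (9, 4, 1), (10, 1, 0), (10, 3, 1)]


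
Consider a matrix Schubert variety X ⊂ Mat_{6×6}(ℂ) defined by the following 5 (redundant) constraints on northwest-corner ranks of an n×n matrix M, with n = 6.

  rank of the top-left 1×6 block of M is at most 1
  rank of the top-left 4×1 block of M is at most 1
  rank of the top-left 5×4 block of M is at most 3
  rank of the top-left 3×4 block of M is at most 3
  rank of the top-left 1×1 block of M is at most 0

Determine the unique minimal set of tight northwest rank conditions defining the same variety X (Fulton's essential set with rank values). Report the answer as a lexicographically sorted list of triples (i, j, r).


Propagating the 5 rank bounds to every northwest block:

  R[1]: 0 1 1 1 1 1
  R[2]: 1 2 2 2 2 2
  R[3]: 1 2 3 3 3 3
  R[4]: 1 2 3 3 4 4
  R[5]: 1 2 3 3 4 5
  R[6]: 1 2 3 4 5 6

so w = (2, 1, 3, 5, 6, 4).

Rothe diagram D(w) (3 cells), 2 SE-corners (essential conditions):

[(1, 1, 0), (5, 4, 3)]


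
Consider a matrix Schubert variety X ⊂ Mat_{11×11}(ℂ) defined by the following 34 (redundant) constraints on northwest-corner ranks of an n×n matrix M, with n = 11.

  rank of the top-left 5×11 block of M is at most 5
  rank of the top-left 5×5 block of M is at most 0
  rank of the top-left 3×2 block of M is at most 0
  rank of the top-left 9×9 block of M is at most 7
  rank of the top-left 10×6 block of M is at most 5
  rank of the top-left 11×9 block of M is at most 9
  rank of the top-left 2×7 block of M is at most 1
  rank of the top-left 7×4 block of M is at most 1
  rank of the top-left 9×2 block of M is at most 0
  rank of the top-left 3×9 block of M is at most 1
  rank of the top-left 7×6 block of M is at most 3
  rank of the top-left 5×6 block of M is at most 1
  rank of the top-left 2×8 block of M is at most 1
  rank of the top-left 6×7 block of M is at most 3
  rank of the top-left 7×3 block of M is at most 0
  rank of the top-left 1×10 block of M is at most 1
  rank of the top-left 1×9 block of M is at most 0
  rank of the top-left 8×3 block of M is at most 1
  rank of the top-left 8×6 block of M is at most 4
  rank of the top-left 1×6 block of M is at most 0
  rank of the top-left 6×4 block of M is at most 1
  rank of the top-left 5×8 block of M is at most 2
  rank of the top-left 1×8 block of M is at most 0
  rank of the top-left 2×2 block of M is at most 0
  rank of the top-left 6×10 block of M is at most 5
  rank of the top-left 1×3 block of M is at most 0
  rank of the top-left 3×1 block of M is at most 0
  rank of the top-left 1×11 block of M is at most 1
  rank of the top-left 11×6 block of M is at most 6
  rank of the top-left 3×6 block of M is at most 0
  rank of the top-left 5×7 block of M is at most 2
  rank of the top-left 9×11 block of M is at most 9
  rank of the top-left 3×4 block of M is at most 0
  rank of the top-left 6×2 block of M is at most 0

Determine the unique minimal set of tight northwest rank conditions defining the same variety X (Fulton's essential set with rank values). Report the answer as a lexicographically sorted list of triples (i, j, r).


Propagating the 34 rank bounds to every northwest block:

  row 1: 0, 0, 0, 0, 0, 0, 0, 0, 0, 1, 1
  row 2: 0, 0, 0, 0, 0, 0, 1, 1, 1, 2, 2
  row 3: 0, 0, 0, 0, 0, 0, 1, 1, 1, 2, 3
  row 4: 0, 0, 0, 0, 0, 1, 2, 2, 2, 3, 4
  row 5: 0, 0, 0, 0, 0, 1, 2, 2, 3, 4, 5
  row 6: 0, 0, 0, 1, 1, 2, 3, 3, 4, 5, 6
  row 7: 0, 0, 0, 1, 2, 3, 4, 4, 5, 6, 7
  row 8: 0, 0, 1, 2, 3, 4, 5, 5, 6, 7, 8
  row 9: 0, 0, 1, 2, 3, 4, 5, 6, 7, 8, 9
  row 10: 1, 1, 2, 3, 4, 5, 6, 7, 8, 9, 10
  row 11: 1, 2, 3, 4, 5, 6, 7, 8, 9, 10, 11

hence w(1..11) = (10, 7, 11, 6, 9, 4, 5, 3, 8, 1, 2).

ℓ(w)=44; the 7 essential cells (i,j,r):

[(1, 9, 0), (3, 6, 0), (3, 9, 1), (5, 5, 0), (5, 8, 2), (7, 3, 0), (9, 2, 0)]


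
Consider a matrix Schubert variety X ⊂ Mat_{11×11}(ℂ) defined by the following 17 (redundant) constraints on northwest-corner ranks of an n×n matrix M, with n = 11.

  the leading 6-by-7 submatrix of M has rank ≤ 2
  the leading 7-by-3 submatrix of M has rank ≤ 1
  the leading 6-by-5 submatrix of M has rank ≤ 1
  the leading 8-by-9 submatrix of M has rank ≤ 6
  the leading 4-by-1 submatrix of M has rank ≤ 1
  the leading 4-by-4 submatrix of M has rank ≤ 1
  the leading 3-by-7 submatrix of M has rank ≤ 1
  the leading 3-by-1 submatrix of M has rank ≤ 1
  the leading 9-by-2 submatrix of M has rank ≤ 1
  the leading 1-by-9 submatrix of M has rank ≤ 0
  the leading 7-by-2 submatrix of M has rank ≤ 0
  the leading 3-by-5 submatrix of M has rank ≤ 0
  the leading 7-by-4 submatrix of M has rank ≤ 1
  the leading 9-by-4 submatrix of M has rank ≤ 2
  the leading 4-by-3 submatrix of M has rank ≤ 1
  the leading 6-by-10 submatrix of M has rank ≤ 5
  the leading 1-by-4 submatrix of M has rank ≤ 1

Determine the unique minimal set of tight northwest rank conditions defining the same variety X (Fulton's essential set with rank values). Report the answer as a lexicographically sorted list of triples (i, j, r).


Computing R[i][j] = min implied NW-rank bound (n=11, 17 conditions):

  row 1: 0  0  0  0  0  0  0  0  0  1  1
  row 2: 0  0  0  0  0  1  1  1  1  2  2
  row 3: 0  0  0  0  0  1  1  2  2  3  3
  row 4: 0  0  1  1  1  2  2  3  3  4  4
  row 5: 0  0  1  1  1  2  2  3  4  5  5
  row 6: 0  0  1  1  1  2  2  3  4  5  6
  row 7: 0  0  1  1  2  3  3  4  5  6  7
  row 8: 1  1  2  2  3  4  4  5  6  7  8
  row 9: 1  1  2  2  3  4  5  6  7  8  9
  row 10: 1  2  3  3  4  5  6  7  8  9  10
  row 11: 1  2  3  4  5  6  7  8  9  10  11

hence w(1..11) = (10, 6, 8, 3, 9, 11, 5, 1, 7, 2, 4).

D(w) has 37 cells with 9 SE-corners; essential set:

[(1, 9, 0), (3, 5, 0), (3, 7, 1), (6, 5, 1), (6, 7, 2), (7, 2, 0), (7, 4, 1), (9, 2, 1), (9, 4, 2)]


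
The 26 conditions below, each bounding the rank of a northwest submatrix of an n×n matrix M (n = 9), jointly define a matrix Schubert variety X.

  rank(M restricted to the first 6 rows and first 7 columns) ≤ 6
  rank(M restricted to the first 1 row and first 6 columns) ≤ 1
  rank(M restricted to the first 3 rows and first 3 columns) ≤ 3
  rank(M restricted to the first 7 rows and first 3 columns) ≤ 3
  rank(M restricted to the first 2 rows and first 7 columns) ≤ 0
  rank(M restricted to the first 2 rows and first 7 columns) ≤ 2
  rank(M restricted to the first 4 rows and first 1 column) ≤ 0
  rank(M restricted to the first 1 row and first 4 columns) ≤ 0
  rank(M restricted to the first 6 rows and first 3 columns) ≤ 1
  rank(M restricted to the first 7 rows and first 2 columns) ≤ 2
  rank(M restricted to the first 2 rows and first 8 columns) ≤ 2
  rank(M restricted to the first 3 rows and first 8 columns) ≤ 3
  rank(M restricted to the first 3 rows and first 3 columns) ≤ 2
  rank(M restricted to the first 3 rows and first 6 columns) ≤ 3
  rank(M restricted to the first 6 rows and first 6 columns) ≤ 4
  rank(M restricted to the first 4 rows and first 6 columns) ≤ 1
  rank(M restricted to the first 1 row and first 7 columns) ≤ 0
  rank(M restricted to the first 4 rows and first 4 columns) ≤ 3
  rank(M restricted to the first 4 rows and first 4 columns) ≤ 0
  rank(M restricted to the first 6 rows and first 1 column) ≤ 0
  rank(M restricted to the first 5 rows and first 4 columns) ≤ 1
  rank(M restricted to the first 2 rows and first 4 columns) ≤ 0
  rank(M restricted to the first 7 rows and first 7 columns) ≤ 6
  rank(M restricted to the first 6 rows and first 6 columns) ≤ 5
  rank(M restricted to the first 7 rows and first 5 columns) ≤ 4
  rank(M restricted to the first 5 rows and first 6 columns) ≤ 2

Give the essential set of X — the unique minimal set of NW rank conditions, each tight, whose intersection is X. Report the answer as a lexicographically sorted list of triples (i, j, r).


The tightest implied rank at each (i,j), from the 26 conditions:

  R[1]: 0  0  0  0  0  0  0  1  1
  R[2]: 0  0  0  0  0  0  0  1  2
  R[3]: 0  0  0  0  1  1  1  2  3
  R[4]: 0  0  0  0  1  1  2  3  4
  R[5]: 0  1  1  1  2  2  3  4  5
  R[6]: 0  1  1  2  3  3  4  5  6
  R[7]: 1  2  2  3  4  4  5  6  7
  R[8]: 1  2  3  4  5  5  6  7  8
  R[9]: 1  2  3  4  5  6  7  8  9

giving w = (8, 9, 5, 7, 2, 4, 1, 3, 6) via Δ²R.

ℓ(w)=26; the 5 essential cells (i,j,r):

[(2, 7, 0), (4, 4, 0), (4, 6, 1), (6, 1, 0), (6, 3, 1)]


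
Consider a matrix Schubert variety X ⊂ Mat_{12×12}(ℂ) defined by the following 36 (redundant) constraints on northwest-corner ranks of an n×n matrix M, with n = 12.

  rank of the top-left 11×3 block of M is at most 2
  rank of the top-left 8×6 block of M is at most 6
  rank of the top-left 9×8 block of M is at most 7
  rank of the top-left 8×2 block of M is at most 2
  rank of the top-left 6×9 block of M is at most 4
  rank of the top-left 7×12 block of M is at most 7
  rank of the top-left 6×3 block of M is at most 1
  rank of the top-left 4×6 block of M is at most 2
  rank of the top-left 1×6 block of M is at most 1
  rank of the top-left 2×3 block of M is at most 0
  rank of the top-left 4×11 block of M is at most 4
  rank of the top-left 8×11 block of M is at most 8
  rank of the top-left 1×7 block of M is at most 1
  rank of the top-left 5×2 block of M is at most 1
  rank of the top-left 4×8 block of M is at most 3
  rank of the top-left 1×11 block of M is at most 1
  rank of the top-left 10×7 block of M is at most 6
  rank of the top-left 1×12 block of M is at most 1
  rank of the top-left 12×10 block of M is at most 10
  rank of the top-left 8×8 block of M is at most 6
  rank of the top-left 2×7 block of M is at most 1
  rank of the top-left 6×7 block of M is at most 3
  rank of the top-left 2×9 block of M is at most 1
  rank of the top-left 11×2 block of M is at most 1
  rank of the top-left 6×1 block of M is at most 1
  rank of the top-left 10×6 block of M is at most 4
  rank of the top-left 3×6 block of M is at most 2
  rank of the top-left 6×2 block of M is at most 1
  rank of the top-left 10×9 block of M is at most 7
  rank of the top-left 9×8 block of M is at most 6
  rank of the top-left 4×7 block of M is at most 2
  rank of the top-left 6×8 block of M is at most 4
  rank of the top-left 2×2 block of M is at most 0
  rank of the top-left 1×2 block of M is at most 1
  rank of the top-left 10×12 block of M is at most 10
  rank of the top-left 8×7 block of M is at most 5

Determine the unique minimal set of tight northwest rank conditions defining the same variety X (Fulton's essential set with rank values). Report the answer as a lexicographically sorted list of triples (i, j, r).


Computing R[i][j] = min implied NW-rank bound (n=12, 36 conditions):

  R[1]: 0 0 0 1 1 1 1 1 1 1 1 1
  R[2]: 0 0 0 1 1 1 1 1 1 2 2 2
  R[3]: 1 1 1 2 2 2 2 2 2 3 3 3
  R[4]: 1 1 1 2 2 2 2 3 3 4 4 4
  R[5]: 1 1 1 2 3 3 3 4 4 5 5 5
  R[6]: 1 1 1 2 3 3 3 4 4 5 6 6
  R[7]: 1 1 2 3 4 4 4 5 5 6 7 7
  R[8]: 1 1 2 3 4 4 5 6 6 7 8 8
  R[9]: 1 1 2 3 4 4 5 6 7 8 9 9
  R[10]: 1 1 2 3 4 4 5 6 7 8 9 10
  R[11]: 1 1 2 3 4 5 6 7 8 9 10 11
  R[12]: 1 2 3 4 5 6 7 8 9 10 11 12

second differences of R give the permutation w = (4, 10, 1, 8, 5, 11, 3, 7, 9, 12, 6, 2).

Fulton essential set (8 of the 31 Rothe cells):

[(2, 3, 0), (2, 9, 1), (4, 7, 2), (6, 3, 1), (6, 7, 3), (6, 9, 4), (10, 6, 4), (11, 2, 1)]


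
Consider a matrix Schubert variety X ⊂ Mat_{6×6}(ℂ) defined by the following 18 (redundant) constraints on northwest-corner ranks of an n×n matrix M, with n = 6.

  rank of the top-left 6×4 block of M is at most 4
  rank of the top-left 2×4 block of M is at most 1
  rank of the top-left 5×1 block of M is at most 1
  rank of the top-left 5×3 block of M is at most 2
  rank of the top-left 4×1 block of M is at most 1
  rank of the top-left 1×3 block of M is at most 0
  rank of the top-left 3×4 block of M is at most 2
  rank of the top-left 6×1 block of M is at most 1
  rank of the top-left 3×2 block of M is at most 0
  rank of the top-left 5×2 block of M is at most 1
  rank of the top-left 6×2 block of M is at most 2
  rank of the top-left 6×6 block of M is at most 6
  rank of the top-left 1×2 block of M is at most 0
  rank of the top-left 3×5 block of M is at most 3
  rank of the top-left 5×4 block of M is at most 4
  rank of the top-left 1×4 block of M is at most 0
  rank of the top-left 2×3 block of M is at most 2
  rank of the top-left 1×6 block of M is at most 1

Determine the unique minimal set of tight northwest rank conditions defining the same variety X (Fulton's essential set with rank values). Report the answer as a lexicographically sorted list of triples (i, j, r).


Rank table r_w(6×6) implied by the 18 constraints:

  row 1: 0, 0, 0, 0, 1, 1
  row 2: 0, 0, 1, 1, 2, 2
  row 3: 0, 0, 1, 2, 3, 3
  row 4: 1, 1, 2, 3, 4, 4
  row 5: 1, 1, 2, 3, 4, 5
  row 6: 1, 2, 3, 4, 5, 6

reading off 1-entries of Δ²R: w = (5, 3, 4, 1, 6, 2).

Rothe diagram D(w) (9 cells), 3 SE-corners (essential conditions):

[(1, 4, 0), (3, 2, 0), (5, 2, 1)]


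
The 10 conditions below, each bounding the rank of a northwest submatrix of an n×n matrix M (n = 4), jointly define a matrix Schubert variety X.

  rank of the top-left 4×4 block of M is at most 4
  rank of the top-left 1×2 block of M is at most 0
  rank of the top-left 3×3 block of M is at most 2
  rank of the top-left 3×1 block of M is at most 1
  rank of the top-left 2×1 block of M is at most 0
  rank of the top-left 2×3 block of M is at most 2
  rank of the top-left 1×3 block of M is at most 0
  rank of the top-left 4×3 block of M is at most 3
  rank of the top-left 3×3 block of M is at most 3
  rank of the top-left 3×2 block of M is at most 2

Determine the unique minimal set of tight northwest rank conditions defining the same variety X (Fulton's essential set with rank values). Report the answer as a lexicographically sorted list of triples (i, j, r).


Reconstructing r_w from the 10 given conditions:

  R[1]: 0, 0, 0, 1
  R[2]: 0, 1, 1, 2
  R[3]: 1, 2, 2, 3
  R[4]: 1, 2, 3, 4

second differences of R give the permutation w = (4, 2, 1, 3).

ℓ(w)=4; the 2 essential cells (i,j,r):

[(1, 3, 0), (2, 1, 0)]


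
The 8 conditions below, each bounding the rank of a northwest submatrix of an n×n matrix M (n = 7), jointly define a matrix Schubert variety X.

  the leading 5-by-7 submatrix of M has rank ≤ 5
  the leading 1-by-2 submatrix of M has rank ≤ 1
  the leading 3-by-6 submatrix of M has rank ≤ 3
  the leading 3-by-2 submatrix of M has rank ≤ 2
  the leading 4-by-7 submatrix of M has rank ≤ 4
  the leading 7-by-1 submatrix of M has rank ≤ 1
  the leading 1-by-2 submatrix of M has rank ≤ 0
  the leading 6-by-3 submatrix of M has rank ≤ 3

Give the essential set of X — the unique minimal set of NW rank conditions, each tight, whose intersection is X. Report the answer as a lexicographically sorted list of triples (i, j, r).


Propagating the 8 rank bounds to every northwest block:

  i=1: 0 0 1 1 1 1 1
  i=2: 1 1 2 2 2 2 2
  i=3: 1 2 3 3 3 3 3
  i=4: 1 2 3 4 4 4 4
  i=5: 1 2 3 4 5 5 5
  i=6: 1 2 3 4 5 6 6
  i=7: 1 2 3 4 5 6 7

hence w(1..7) = (3, 1, 2, 4, 5, 6, 7).

|D(w)|=2, |Ess(w)|=1:

[(1, 2, 0)]


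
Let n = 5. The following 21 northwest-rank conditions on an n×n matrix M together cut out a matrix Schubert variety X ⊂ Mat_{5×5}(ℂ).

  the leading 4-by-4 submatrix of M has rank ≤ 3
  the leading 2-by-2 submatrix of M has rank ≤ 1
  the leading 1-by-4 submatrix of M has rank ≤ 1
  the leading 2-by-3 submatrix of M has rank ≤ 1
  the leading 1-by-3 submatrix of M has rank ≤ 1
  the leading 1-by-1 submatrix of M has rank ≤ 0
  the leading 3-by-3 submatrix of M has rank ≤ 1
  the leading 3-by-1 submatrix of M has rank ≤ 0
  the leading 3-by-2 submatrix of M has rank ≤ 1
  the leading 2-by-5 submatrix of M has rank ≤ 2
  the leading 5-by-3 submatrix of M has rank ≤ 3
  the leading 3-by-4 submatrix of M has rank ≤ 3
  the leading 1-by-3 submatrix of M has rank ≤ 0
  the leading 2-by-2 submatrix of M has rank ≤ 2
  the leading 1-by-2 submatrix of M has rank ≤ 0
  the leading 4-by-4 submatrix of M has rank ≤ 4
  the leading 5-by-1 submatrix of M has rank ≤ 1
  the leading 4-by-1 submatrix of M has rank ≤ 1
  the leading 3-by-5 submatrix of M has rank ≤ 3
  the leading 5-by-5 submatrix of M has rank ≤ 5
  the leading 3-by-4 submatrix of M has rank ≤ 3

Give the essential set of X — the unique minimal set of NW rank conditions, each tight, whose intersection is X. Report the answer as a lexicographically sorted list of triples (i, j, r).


Reconstructing r_w from the 21 given conditions:

  R[1]: 0 0 0 1 1
  R[2]: 0 1 1 2 2
  R[3]: 0 1 1 2 3
  R[4]: 1 2 2 3 4
  R[5]: 1 2 3 4 5

hence w(1..5) = (4, 2, 5, 1, 3).

D(w) has 6 cells with 3 SE-corners; essential set:

[(1, 3, 0), (3, 1, 0), (3, 3, 1)]


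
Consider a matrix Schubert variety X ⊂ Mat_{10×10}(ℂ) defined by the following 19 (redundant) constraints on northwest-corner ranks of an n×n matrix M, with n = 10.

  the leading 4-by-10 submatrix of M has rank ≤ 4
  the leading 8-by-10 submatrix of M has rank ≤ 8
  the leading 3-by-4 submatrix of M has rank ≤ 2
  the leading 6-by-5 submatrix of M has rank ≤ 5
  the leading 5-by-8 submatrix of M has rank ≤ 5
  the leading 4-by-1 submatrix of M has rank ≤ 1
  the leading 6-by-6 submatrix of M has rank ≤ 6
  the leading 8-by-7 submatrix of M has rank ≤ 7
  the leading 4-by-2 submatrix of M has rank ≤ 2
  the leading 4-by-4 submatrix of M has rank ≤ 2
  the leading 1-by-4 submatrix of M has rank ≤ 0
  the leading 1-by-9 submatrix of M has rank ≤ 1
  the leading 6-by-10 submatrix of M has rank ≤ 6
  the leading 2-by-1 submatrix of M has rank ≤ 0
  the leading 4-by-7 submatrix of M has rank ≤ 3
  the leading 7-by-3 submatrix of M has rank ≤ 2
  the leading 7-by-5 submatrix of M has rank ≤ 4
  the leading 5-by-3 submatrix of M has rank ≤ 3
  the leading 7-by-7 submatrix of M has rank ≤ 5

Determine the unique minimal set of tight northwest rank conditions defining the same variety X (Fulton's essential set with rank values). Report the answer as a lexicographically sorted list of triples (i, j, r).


The tightest implied rank at each (i,j), from the 19 conditions:

  R[1]: 0 0 0 0 1 1 1 1 1 1
  R[2]: 0 1 1 1 2 2 2 2 2 2
  R[3]: 1 2 2 2 3 3 3 3 3 3
  R[4]: 1 2 2 2 3 3 3 4 4 4
  R[5]: 1 2 2 3 4 4 4 5 5 5
  R[6]: 1 2 2 3 4 5 5 6 6 6
  R[7]: 1 2 2 3 4 5 5 6 7 7
  R[8]: 1 2 3 4 5 6 6 7 8 8
  R[9]: 1 2 3 4 5 6 7 8 9 9
  R[10]: 1 2 3 4 5 6 7 8 9 10

second differences of R give the permutation w = (5, 2, 1, 8, 4, 6, 9, 3, 7, 10).

Fulton essential set (6 of the 13 Rothe cells):

[(1, 4, 0), (2, 1, 0), (4, 4, 2), (4, 7, 3), (7, 3, 2), (7, 7, 5)]


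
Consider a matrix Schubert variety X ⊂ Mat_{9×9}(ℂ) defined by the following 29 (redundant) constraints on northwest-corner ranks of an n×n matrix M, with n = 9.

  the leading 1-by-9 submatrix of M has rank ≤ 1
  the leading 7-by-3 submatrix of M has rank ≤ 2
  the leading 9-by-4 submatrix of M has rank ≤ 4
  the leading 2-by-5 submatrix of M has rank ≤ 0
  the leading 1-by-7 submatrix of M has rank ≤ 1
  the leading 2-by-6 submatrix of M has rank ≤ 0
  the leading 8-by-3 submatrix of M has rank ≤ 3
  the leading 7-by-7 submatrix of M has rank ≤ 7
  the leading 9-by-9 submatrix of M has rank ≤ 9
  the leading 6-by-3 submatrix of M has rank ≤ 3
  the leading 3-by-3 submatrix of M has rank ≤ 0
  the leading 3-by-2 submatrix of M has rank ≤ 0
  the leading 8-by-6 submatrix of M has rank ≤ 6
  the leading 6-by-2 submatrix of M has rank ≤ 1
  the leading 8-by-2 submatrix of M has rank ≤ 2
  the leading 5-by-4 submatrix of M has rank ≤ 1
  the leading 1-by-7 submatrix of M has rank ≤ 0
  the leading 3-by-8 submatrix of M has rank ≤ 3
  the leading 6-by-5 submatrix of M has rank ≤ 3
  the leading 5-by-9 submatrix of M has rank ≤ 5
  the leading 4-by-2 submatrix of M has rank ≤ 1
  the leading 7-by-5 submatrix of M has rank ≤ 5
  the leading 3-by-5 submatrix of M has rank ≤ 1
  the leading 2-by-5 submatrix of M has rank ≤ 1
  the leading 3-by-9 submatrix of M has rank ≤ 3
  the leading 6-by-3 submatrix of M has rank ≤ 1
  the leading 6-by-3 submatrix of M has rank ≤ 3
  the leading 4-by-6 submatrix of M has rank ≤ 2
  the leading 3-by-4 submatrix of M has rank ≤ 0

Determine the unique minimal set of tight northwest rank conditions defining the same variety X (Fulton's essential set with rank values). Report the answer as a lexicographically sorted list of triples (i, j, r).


The tightest implied rank at each (i,j), from the 29 conditions:

  0 | 0 | 0 | 0 | 0 | 0 | 0 | 1 | 1
  0 | 0 | 0 | 0 | 0 | 0 | 1 | 2 | 2
  0 | 0 | 0 | 0 | 1 | 1 | 2 | 3 | 3
  1 | 1 | 1 | 1 | 2 | 2 | 3 | 4 | 4
  1 | 1 | 1 | 1 | 2 | 3 | 4 | 5 | 5
  1 | 1 | 1 | 2 | 3 | 4 | 5 | 6 | 6
  1 | 2 | 2 | 3 | 4 | 5 | 6 | 7 | 7
  1 | 2 | 3 | 4 | 5 | 6 | 7 | 8 | 8
  1 | 2 | 3 | 4 | 5 | 6 | 7 | 8 | 9

hence w(1..9) = (8, 7, 5, 1, 6, 4, 2, 3, 9).

|D(w)|=22, |Ess(w)|=5:

[(1, 7, 0), (2, 6, 0), (3, 4, 0), (5, 4, 1), (6, 3, 1)]


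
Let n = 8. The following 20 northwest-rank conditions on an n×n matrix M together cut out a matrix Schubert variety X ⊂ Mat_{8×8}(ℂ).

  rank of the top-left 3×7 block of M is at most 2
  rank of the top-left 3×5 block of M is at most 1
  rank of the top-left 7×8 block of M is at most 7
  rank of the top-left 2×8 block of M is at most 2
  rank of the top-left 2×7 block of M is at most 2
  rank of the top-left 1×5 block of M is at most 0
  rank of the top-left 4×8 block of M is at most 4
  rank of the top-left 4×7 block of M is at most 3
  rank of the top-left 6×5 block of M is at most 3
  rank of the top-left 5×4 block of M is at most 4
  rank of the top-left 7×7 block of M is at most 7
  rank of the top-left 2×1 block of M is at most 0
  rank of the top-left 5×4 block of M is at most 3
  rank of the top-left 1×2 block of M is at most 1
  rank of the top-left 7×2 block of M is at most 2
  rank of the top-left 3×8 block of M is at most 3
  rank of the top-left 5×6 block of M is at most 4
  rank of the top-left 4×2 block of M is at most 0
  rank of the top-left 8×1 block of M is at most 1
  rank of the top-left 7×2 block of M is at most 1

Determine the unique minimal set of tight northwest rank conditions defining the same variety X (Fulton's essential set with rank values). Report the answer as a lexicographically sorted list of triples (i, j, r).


The tightest implied rank at each (i,j), from the 20 conditions:

  i=1: 0 0 0 0 0 1 1 1
  i=2: 0 0 1 1 1 2 2 2
  i=3: 0 0 1 1 1 2 2 3
  i=4: 0 0 1 2 2 3 3 4
  i=5: 1 1 2 3 3 4 4 5
  i=6: 1 1 2 3 3 4 5 6
  i=7: 1 1 2 3 4 5 6 7
  i=8: 1 2 3 4 5 6 7 8

giving w = (6, 3, 8, 4, 1, 7, 5, 2) via Δ²R.

Rothe diagram D(w) (17 cells), 6 SE-corners (essential conditions):

[(1, 5, 0), (3, 5, 1), (3, 7, 2), (4, 2, 0), (6, 5, 3), (7, 2, 1)]
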